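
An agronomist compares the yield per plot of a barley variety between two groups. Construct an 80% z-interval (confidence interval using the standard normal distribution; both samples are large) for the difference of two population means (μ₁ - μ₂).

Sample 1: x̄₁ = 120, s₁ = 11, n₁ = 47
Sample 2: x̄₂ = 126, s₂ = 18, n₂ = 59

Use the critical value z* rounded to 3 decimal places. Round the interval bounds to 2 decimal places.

Both samples are large (n₁ = 47 ≥ 30, n₂ = 59 ≥ 30), so a z-interval for the difference of means applies.

Point estimate: x̄₁ - x̄₂ = 120 - 126 = -6

Standard error: SE = √(s₁²/n₁ + s₂²/n₂)
= √(11²/47 + 18²/59)
= √(2.574468 + 5.491525)
= 2.840069

For 80% confidence, z* = 1.282 (from standard normal table)
Margin of error: E = z* × SE = 1.282 × 2.840069 = 3.6410

Z-interval: (x̄₁ - x̄₂) ± E = -6 ± 3.6410 = (-9.6410, -2.3590)

Rounded to 2 decimal places:

(-9.64, -2.36)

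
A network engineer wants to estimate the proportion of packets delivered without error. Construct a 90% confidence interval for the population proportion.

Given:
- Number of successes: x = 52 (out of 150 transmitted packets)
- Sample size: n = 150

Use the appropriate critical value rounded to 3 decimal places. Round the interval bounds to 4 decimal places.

Sample proportion: p̂ = 52/150 = 0.346667

Check conditions for normal approximation:
  np̂ = 52 ≥ 10 ✓
  n(1-p̂) = 98 ≥ 10 ✓

The sample is large enough, so use a z-interval (normal approximation) for the proportion.

For 90% confidence, z* = 1.645 (from standard normal table)

Standard error: SE = √(p̂(1-p̂)/n) = √(0.346667×0.653333/150) = 0.03885777

Margin of error: E = z* × SE = 1.645 × 0.03885777 = 0.063921

Z-interval: p̂ ± E = 0.346667 ± 0.063921 = (0.282746, 0.410588)

Rounded to 4 decimal places:

(0.2827, 0.4106)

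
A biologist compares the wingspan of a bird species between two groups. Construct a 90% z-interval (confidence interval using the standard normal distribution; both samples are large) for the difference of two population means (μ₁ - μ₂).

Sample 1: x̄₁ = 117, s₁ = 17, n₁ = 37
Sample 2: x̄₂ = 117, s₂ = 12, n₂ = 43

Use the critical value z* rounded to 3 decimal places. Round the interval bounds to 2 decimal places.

Both samples are large (n₁ = 37 ≥ 30, n₂ = 43 ≥ 30), so a z-interval for the difference of means applies.

Point estimate: x̄₁ - x̄₂ = 117 - 117 = 0

Standard error: SE = √(s₁²/n₁ + s₂²/n₂)
= √(17²/37 + 12²/43)
= √(7.810811 + 3.348837)
= 3.340606

For 90% confidence, z* = 1.645 (from standard normal table)
Margin of error: E = z* × SE = 1.645 × 3.340606 = 5.4953

Z-interval: (x̄₁ - x̄₂) ± E = 0 ± 5.4953 = (-5.4953, 5.4953)

Rounded to 2 decimal places:

(-5.50, 5.50)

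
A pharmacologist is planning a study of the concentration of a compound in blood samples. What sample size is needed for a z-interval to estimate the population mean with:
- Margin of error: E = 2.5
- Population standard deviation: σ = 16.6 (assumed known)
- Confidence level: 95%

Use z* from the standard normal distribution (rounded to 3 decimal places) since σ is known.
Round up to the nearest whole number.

Using z* since population σ is known (z-interval formula).

For 95% confidence, z* = 1.96 (from standard normal table)

Sample size formula for z-interval: n = (z*σ/E)²

n = (1.96 × 16.6 / 2.5)²
  = (13.014400)²
  = 169.3746

Round up to the nearest whole number: n = 170

170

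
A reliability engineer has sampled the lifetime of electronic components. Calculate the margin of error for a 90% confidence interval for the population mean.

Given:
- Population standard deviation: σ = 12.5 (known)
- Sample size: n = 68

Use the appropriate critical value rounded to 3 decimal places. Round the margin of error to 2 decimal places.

The population standard deviation σ is known, so use the z-interval margin of error formula.

For 90% confidence, z* = 1.645 (from standard normal table)

Margin of error formula for z-interval: E = z* × σ/√n

E = 1.645 × 12.5/√68
  = 1.645 × 1.515848
  = 2.4936

Rounded to 2 decimal places:

2.49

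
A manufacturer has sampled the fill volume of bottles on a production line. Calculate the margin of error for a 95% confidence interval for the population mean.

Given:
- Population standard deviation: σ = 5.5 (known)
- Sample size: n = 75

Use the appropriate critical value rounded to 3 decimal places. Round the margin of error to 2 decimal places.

The population standard deviation σ is known, so use the z-interval margin of error formula.

For 95% confidence, z* = 1.96 (from standard normal table)

Margin of error formula for z-interval: E = z* × σ/√n

E = 1.96 × 5.5/√75
  = 1.96 × 0.635085
  = 1.2448

Rounded to 2 decimal places:

1.24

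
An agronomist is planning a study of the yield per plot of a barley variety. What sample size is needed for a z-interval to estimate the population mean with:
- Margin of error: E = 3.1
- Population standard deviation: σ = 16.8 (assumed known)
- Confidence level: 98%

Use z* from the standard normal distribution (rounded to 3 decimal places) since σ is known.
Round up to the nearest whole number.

Using z* since population σ is known (z-interval formula).

For 98% confidence, z* = 2.326 (from standard normal table)

Sample size formula for z-interval: n = (z*σ/E)²

n = (2.326 × 16.8 / 3.1)²
  = (12.605419)²
  = 158.8966

Round up to the nearest whole number: n = 159

159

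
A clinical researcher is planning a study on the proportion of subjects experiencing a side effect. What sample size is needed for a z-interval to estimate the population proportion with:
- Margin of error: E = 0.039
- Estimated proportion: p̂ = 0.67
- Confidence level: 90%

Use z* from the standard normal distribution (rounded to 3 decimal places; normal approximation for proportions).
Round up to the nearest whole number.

Using z* for proportion z-interval (normal approximation).

For 90% confidence, z* = 1.645 (from standard normal table)

Sample size formula for proportion z-interval: n = z*²p̂(1-p̂)/E²

n = 1.645² × 0.67 × 0.33 / 0.039²
  = 2.706025 × 0.2211 / 0.001521
  = 393.3610

Round up to the nearest whole number: n = 394

394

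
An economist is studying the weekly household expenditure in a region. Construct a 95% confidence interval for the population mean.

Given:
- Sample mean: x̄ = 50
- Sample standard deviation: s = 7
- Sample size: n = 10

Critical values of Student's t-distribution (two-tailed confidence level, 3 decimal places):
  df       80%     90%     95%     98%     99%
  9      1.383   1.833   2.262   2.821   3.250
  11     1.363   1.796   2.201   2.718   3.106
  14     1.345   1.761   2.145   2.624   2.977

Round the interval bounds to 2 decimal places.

The population standard deviation σ is unknown (only the sample standard deviation s is given), so use a t-interval with df = n - 1 = 10 - 1 = 9.

For 95% confidence with df = 9, t* = 2.262 (from t-table)

Standard error: SE = s/√n = 7/√10 = 2.213594

Margin of error: E = t* × SE = 2.262 × 2.213594 = 5.0072

T-interval: x̄ ± E = 50 ± 5.0072 = (44.9928, 55.0072)

Rounded to 2 decimal places:

(44.99, 55.01)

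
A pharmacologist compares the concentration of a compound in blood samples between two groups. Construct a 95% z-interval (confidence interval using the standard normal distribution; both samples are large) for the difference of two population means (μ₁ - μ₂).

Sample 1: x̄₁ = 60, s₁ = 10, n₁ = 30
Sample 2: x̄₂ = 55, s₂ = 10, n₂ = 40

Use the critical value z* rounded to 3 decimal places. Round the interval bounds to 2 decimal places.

Both samples are large (n₁ = 30 ≥ 30, n₂ = 40 ≥ 30), so a z-interval for the difference of means applies.

Point estimate: x̄₁ - x̄₂ = 60 - 55 = 5

Standard error: SE = √(s₁²/n₁ + s₂²/n₂)
= √(10²/30 + 10²/40)
= √(3.333333 + 2.500000)
= 2.415229

For 95% confidence, z* = 1.96 (from standard normal table)
Margin of error: E = z* × SE = 1.96 × 2.415229 = 4.7338

Z-interval: (x̄₁ - x̄₂) ± E = 5 ± 4.7338 = (0.2662, 9.7338)

Rounded to 2 decimal places:

(0.27, 9.73)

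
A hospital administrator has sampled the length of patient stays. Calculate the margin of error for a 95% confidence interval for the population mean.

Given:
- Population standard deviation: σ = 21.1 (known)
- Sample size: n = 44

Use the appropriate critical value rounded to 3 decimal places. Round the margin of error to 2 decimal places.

The population standard deviation σ is known, so use the z-interval margin of error formula.

For 95% confidence, z* = 1.96 (from standard normal table)

Margin of error formula for z-interval: E = z* × σ/√n

E = 1.96 × 21.1/√44
  = 1.96 × 3.180945
  = 6.2347

Rounded to 2 decimal places:

6.23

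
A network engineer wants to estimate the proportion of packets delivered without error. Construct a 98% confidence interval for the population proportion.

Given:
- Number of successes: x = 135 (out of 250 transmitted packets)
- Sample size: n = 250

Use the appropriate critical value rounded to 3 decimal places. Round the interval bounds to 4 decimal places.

Sample proportion: p̂ = 135/250 = 0.540000

Check conditions for normal approximation:
  np̂ = 135 ≥ 10 ✓
  n(1-p̂) = 115 ≥ 10 ✓

The sample is large enough, so use a z-interval (normal approximation) for the proportion.

For 98% confidence, z* = 2.326 (from standard normal table)

Standard error: SE = √(p̂(1-p̂)/n) = √(0.540000×0.460000/250) = 0.03152142

Margin of error: E = z* × SE = 2.326 × 0.03152142 = 0.073319

Z-interval: p̂ ± E = 0.540000 ± 0.073319 = (0.466681, 0.613319)

Rounded to 4 decimal places:

(0.4667, 0.6133)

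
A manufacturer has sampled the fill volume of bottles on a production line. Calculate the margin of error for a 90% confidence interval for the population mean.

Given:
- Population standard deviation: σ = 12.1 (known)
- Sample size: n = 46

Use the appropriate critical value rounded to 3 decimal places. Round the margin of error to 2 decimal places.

The population standard deviation σ is known, so use the z-interval margin of error formula.

For 90% confidence, z* = 1.645 (from standard normal table)

Margin of error formula for z-interval: E = z* × σ/√n

E = 1.645 × 12.1/√46
  = 1.645 × 1.784048
  = 2.9348

Rounded to 2 decimal places:

2.93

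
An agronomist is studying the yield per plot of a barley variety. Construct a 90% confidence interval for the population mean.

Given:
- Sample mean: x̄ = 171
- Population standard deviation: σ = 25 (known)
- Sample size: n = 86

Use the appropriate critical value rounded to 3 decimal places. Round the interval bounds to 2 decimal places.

The population standard deviation σ is known, so use a z-interval (standard normal critical value).

For 90% confidence, z* = 1.645 (from standard normal table)

Standard error: SE = σ/√n = 25/√86 = 2.695819

Margin of error: E = z* × SE = 1.645 × 2.695819 = 4.4346

Z-interval: x̄ ± E = 171 ± 4.4346 = (166.5654, 175.4346)

Rounded to 2 decimal places:

(166.57, 175.43)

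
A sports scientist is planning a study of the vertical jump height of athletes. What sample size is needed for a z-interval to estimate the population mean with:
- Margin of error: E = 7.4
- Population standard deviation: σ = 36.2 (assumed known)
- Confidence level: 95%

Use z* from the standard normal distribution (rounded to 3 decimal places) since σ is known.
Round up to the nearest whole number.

Using z* since population σ is known (z-interval formula).

For 95% confidence, z* = 1.96 (from standard normal table)

Sample size formula for z-interval: n = (z*σ/E)²

n = (1.96 × 36.2 / 7.4)²
  = (9.588108)²
  = 91.9318

Round up to the nearest whole number: n = 92

92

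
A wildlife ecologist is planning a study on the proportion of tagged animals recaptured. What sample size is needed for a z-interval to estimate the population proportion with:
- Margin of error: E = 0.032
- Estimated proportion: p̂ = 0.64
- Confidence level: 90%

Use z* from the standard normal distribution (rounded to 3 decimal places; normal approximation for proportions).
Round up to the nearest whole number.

Using z* for proportion z-interval (normal approximation).

For 90% confidence, z* = 1.645 (from standard normal table)

Sample size formula for proportion z-interval: n = z*²p̂(1-p̂)/E²

n = 1.645² × 0.64 × 0.36 / 0.032²
  = 2.706025 × 0.2304 / 0.001024
  = 608.8556

Round up to the nearest whole number: n = 609

609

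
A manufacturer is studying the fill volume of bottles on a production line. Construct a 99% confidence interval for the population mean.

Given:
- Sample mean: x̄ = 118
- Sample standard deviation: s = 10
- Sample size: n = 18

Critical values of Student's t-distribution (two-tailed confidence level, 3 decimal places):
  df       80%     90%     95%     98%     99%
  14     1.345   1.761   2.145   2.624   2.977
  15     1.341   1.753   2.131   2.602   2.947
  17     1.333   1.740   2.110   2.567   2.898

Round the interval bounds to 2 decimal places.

The population standard deviation σ is unknown (only the sample standard deviation s is given), so use a t-interval with df = n - 1 = 18 - 1 = 17.

For 99% confidence with df = 17, t* = 2.898 (from t-table)

Standard error: SE = s/√n = 10/√18 = 2.357023

Margin of error: E = t* × SE = 2.898 × 2.357023 = 6.8307

T-interval: x̄ ± E = 118 ± 6.8307 = (111.1693, 124.8307)

Rounded to 2 decimal places:

(111.17, 124.83)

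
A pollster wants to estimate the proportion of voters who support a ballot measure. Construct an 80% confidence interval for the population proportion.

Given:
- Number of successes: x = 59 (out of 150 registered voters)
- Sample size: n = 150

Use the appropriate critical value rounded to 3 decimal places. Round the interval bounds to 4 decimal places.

Sample proportion: p̂ = 59/150 = 0.393333

Check conditions for normal approximation:
  np̂ = 59 ≥ 10 ✓
  n(1-p̂) = 91 ≥ 10 ✓

The sample is large enough, so use a z-interval (normal approximation) for the proportion.

For 80% confidence, z* = 1.282 (from standard normal table)

Standard error: SE = √(p̂(1-p̂)/n) = √(0.393333×0.606667/150) = 0.03988502

Margin of error: E = z* × SE = 1.282 × 0.03988502 = 0.051133

Z-interval: p̂ ± E = 0.393333 ± 0.051133 = (0.342201, 0.444466)

Rounded to 4 decimal places:

(0.3422, 0.4445)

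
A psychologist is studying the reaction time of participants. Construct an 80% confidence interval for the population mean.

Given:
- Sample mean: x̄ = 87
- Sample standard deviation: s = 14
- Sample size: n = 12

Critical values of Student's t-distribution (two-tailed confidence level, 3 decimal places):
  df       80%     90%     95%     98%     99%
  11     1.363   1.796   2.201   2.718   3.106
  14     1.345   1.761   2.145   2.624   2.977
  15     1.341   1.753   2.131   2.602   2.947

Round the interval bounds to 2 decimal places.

The population standard deviation σ is unknown (only the sample standard deviation s is given), so use a t-interval with df = n - 1 = 12 - 1 = 11.

For 80% confidence with df = 11, t* = 1.363 (from t-table)

Standard error: SE = s/√n = 14/√12 = 4.041452

Margin of error: E = t* × SE = 1.363 × 4.041452 = 5.5085

T-interval: x̄ ± E = 87 ± 5.5085 = (81.4915, 92.5085)

Rounded to 2 decimal places:

(81.49, 92.51)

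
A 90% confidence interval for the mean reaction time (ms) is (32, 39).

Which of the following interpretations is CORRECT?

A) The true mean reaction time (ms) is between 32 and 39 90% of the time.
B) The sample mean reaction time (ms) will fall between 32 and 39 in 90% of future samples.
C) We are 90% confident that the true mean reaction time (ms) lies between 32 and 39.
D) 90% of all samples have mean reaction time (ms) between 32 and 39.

A confidence interval represents our confidence in the procedure, not a probability statement about the parameter.

Key concept: If we repeated this sampling process many times and computed a 90% CI each time, about 90% of those intervals would contain the true population parameter.

For this specific interval (32, 39):
- Midpoint (point estimate): 35.5
- Margin of error: 3.5

The correct interpretation is the one stating confidence that the true parameter lies in the interval — option C.

C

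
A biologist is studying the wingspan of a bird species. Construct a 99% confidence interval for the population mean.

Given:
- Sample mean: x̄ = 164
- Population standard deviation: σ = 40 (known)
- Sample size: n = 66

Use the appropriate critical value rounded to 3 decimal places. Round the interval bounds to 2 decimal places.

The population standard deviation σ is known, so use a z-interval (standard normal critical value).

For 99% confidence, z* = 2.576 (from standard normal table)

Standard error: SE = σ/√n = 40/√66 = 4.923660

Margin of error: E = z* × SE = 2.576 × 4.923660 = 12.6833

Z-interval: x̄ ± E = 164 ± 12.6833 = (151.3167, 176.6833)

Rounded to 2 decimal places:

(151.32, 176.68)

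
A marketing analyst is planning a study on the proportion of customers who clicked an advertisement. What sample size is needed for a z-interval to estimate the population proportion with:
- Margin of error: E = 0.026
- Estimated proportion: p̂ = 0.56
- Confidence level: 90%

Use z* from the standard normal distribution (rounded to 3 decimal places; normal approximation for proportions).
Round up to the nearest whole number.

Using z* for proportion z-interval (normal approximation).

For 90% confidence, z* = 1.645 (from standard normal table)

Sample size formula for proportion z-interval: n = z*²p̂(1-p̂)/E²

n = 1.645² × 0.56 × 0.44 / 0.026²
  = 2.706025 × 0.2464 / 0.000676
  = 986.3381

Round up to the nearest whole number: n = 987

987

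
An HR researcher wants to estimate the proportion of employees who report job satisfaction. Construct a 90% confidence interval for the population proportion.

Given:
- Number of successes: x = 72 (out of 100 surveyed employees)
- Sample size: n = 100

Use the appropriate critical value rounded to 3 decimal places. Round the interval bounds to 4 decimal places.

Sample proportion: p̂ = 72/100 = 0.720000

Check conditions for normal approximation:
  np̂ = 72 ≥ 10 ✓
  n(1-p̂) = 28 ≥ 10 ✓

The sample is large enough, so use a z-interval (normal approximation) for the proportion.

For 90% confidence, z* = 1.645 (from standard normal table)

Standard error: SE = √(p̂(1-p̂)/n) = √(0.720000×0.280000/100) = 0.04489989

Margin of error: E = z* × SE = 1.645 × 0.04489989 = 0.073860

Z-interval: p̂ ± E = 0.720000 ± 0.073860 = (0.646140, 0.793860)

Rounded to 4 decimal places:

(0.6461, 0.7939)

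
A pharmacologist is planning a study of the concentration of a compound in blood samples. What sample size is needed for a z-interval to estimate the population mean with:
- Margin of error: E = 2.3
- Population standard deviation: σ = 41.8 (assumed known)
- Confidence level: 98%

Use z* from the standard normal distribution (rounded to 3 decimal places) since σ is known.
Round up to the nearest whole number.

Using z* since population σ is known (z-interval formula).

For 98% confidence, z* = 2.326 (from standard normal table)

Sample size formula for z-interval: n = (z*σ/E)²

n = (2.326 × 41.8 / 2.3)²
  = (42.272522)²
  = 1786.9661

Round up to the nearest whole number: n = 1787

1787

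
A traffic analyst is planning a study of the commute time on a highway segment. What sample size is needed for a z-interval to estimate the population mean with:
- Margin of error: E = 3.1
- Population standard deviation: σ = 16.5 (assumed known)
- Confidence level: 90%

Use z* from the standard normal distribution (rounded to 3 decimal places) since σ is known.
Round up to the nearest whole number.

Using z* since population σ is known (z-interval formula).

For 90% confidence, z* = 1.645 (from standard normal table)

Sample size formula for z-interval: n = (z*σ/E)²

n = (1.645 × 16.5 / 3.1)²
  = (8.755645)²
  = 76.6613

Round up to the nearest whole number: n = 77

77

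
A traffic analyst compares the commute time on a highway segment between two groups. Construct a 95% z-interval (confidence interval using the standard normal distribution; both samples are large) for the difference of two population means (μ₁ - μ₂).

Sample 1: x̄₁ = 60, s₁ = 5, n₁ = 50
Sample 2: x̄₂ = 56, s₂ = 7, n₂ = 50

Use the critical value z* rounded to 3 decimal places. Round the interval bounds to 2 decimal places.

Both samples are large (n₁ = 50 ≥ 30, n₂ = 50 ≥ 30), so a z-interval for the difference of means applies.

Point estimate: x̄₁ - x̄₂ = 60 - 56 = 4

Standard error: SE = √(s₁²/n₁ + s₂²/n₂)
= √(5²/50 + 7²/50)
= √(0.500000 + 0.980000)
= 1.216553

For 95% confidence, z* = 1.96 (from standard normal table)
Margin of error: E = z* × SE = 1.96 × 1.216553 = 2.3844

Z-interval: (x̄₁ - x̄₂) ± E = 4 ± 2.3844 = (1.6156, 6.3844)

Rounded to 2 decimal places:

(1.62, 6.38)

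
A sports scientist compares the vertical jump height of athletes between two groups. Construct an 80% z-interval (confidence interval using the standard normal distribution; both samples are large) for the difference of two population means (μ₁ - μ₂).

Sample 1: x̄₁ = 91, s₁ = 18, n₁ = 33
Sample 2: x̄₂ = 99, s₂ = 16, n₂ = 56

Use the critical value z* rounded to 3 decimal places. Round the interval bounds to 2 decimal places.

Both samples are large (n₁ = 33 ≥ 30, n₂ = 56 ≥ 30), so a z-interval for the difference of means applies.

Point estimate: x̄₁ - x̄₂ = 91 - 99 = -8

Standard error: SE = √(s₁²/n₁ + s₂²/n₂)
= √(18²/33 + 16²/56)
= √(9.818182 + 4.571429)
= 3.793364

For 80% confidence, z* = 1.282 (from standard normal table)
Margin of error: E = z* × SE = 1.282 × 3.793364 = 4.8631

Z-interval: (x̄₁ - x̄₂) ± E = -8 ± 4.8631 = (-12.8631, -3.1369)

Rounded to 2 decimal places:

(-12.86, -3.14)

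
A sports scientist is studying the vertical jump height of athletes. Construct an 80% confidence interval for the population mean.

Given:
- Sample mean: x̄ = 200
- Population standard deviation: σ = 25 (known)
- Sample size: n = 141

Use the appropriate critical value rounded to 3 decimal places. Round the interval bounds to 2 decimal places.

The population standard deviation σ is known, so use a z-interval (standard normal critical value).

For 80% confidence, z* = 1.282 (from standard normal table)

Standard error: SE = σ/√n = 25/√141 = 2.105380

Margin of error: E = z* × SE = 1.282 × 2.105380 = 2.6991

Z-interval: x̄ ± E = 200 ± 2.6991 = (197.3009, 202.6991)

Rounded to 2 decimal places:

(197.30, 202.70)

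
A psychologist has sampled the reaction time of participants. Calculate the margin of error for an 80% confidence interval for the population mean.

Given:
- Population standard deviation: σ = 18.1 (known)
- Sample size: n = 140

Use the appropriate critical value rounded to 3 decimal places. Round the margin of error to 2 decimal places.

The population standard deviation σ is known, so use the z-interval margin of error formula.

For 80% confidence, z* = 1.282 (from standard normal table)

Margin of error formula for z-interval: E = z* × σ/√n

E = 1.282 × 18.1/√140
  = 1.282 × 1.529729
  = 1.9611

Rounded to 2 decimal places:

1.96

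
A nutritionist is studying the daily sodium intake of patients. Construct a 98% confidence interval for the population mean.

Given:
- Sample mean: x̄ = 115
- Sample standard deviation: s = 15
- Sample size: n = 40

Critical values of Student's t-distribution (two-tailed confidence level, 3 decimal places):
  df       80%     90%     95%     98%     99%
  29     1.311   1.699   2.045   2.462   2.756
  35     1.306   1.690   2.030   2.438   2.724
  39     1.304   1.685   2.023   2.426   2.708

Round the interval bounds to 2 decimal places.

The population standard deviation σ is unknown (only the sample standard deviation s is given), so use a t-interval with df = n - 1 = 40 - 1 = 39.

For 98% confidence with df = 39, t* = 2.426 (from t-table)

Standard error: SE = s/√n = 15/√40 = 2.371708

Margin of error: E = t* × SE = 2.426 × 2.371708 = 5.7538

T-interval: x̄ ± E = 115 ± 5.7538 = (109.2462, 120.7538)

Rounded to 2 decimal places:

(109.25, 120.75)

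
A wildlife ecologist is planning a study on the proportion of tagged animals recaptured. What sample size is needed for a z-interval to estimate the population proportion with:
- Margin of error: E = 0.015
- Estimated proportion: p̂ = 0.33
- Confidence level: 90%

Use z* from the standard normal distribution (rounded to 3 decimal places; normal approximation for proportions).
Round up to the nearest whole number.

Using z* for proportion z-interval (normal approximation).

For 90% confidence, z* = 1.645 (from standard normal table)

Sample size formula for proportion z-interval: n = z*²p̂(1-p̂)/E²

n = 1.645² × 0.33 × 0.67 / 0.015²
  = 2.706025 × 0.2211 / 0.000225
  = 2659.1206

Round up to the nearest whole number: n = 2660

2660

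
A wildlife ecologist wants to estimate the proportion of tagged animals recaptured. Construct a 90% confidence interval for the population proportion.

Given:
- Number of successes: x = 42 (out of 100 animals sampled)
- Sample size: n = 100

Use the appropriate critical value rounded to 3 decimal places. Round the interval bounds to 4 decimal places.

Sample proportion: p̂ = 42/100 = 0.420000

Check conditions for normal approximation:
  np̂ = 42 ≥ 10 ✓
  n(1-p̂) = 58 ≥ 10 ✓

The sample is large enough, so use a z-interval (normal approximation) for the proportion.

For 90% confidence, z* = 1.645 (from standard normal table)

Standard error: SE = √(p̂(1-p̂)/n) = √(0.420000×0.580000/100) = 0.04935585

Margin of error: E = z* × SE = 1.645 × 0.04935585 = 0.081190

Z-interval: p̂ ± E = 0.420000 ± 0.081190 = (0.338810, 0.501190)

Rounded to 4 decimal places:

(0.3388, 0.5012)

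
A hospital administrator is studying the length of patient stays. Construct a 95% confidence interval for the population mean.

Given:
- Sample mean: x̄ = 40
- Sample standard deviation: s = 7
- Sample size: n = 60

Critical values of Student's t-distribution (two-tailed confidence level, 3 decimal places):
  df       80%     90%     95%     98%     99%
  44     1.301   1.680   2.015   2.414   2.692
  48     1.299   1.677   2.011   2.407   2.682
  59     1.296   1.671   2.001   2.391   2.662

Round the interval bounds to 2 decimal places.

The population standard deviation σ is unknown (only the sample standard deviation s is given), so use a t-interval with df = n - 1 = 60 - 1 = 59.

For 95% confidence with df = 59, t* = 2.001 (from t-table)

Standard error: SE = s/√n = 7/√60 = 0.903696

Margin of error: E = t* × SE = 2.001 × 0.903696 = 1.8083

T-interval: x̄ ± E = 40 ± 1.8083 = (38.1917, 41.8083)

Rounded to 2 decimal places:

(38.19, 41.81)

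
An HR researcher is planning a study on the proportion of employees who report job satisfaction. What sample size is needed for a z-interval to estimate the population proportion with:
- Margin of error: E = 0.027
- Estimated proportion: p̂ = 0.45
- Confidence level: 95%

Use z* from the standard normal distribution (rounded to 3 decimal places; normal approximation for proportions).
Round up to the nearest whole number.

Using z* for proportion z-interval (normal approximation).

For 95% confidence, z* = 1.96 (from standard normal table)

Sample size formula for proportion z-interval: n = z*²p̂(1-p̂)/E²

n = 1.96² × 0.45 × 0.55 / 0.027²
  = 3.8416 × 0.2475 / 0.000729
  = 1304.2469

Round up to the nearest whole number: n = 1305

1305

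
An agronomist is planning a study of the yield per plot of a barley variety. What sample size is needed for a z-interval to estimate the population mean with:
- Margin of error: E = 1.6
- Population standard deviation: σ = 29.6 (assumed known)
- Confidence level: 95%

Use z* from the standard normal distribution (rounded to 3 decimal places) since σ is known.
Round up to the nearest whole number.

Using z* since population σ is known (z-interval formula).

For 95% confidence, z* = 1.96 (from standard normal table)

Sample size formula for z-interval: n = (z*σ/E)²

n = (1.96 × 29.6 / 1.6)²
  = (36.260000)²
  = 1314.7876

Round up to the nearest whole number: n = 1315

1315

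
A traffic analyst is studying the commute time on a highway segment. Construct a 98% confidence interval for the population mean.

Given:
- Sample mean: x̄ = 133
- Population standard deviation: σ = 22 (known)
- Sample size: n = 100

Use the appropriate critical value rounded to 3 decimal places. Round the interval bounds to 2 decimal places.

The population standard deviation σ is known, so use a z-interval (standard normal critical value).

For 98% confidence, z* = 2.326 (from standard normal table)

Standard error: SE = σ/√n = 22/√100 = 2.200000

Margin of error: E = z* × SE = 2.326 × 2.200000 = 5.1172

Z-interval: x̄ ± E = 133 ± 5.1172 = (127.8828, 138.1172)

Rounded to 2 decimal places:

(127.88, 138.12)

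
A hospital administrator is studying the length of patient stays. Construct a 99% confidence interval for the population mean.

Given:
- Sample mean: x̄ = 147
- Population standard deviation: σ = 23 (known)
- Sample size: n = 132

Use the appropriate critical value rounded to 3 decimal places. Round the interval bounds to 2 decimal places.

The population standard deviation σ is known, so use a z-interval (standard normal critical value).

For 99% confidence, z* = 2.576 (from standard normal table)

Standard error: SE = σ/√n = 23/√132 = 2.001893

Margin of error: E = z* × SE = 2.576 × 2.001893 = 5.1569

Z-interval: x̄ ± E = 147 ± 5.1569 = (141.8431, 152.1569)

Rounded to 2 decimal places:

(141.84, 152.16)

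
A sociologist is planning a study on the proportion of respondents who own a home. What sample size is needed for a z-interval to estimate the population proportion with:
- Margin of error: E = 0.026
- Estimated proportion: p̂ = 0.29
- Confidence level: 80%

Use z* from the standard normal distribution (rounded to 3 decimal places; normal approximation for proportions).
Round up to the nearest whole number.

Using z* for proportion z-interval (normal approximation).

For 80% confidence, z* = 1.282 (from standard normal table)

Sample size formula for proportion z-interval: n = z*²p̂(1-p̂)/E²

n = 1.282² × 0.29 × 0.71 / 0.026²
  = 1.643524 × 0.2059 / 0.000676
  = 500.5941

Round up to the nearest whole number: n = 501

501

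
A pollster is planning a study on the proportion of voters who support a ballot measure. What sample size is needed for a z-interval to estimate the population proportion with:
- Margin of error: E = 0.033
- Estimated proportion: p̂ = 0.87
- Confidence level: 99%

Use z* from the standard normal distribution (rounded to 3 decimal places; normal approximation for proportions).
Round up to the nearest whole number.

Using z* for proportion z-interval (normal approximation).

For 99% confidence, z* = 2.576 (from standard normal table)

Sample size formula for proportion z-interval: n = z*²p̂(1-p̂)/E²

n = 2.576² × 0.87 × 0.13 / 0.033²
  = 6.635776 × 0.1131 / 0.001089
  = 689.1701

Round up to the nearest whole number: n = 690

690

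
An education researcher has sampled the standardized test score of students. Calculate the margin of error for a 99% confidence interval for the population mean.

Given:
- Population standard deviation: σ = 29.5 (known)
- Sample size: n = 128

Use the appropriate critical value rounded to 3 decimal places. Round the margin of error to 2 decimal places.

The population standard deviation σ is known, so use the z-interval margin of error formula.

For 99% confidence, z* = 2.576 (from standard normal table)

Margin of error formula for z-interval: E = z* × σ/√n

E = 2.576 × 29.5/√128
  = 2.576 × 2.607456
  = 6.7168

Rounded to 2 decimal places:

6.72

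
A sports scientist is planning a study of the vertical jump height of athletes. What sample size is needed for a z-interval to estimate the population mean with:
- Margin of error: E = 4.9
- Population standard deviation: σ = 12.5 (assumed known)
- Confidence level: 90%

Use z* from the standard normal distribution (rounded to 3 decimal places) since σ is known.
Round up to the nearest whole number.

Using z* since population σ is known (z-interval formula).

For 90% confidence, z* = 1.645 (from standard normal table)

Sample size formula for z-interval: n = (z*σ/E)²

n = (1.645 × 12.5 / 4.9)²
  = (4.196429)²
  = 17.6100

Round up to the nearest whole number: n = 18

18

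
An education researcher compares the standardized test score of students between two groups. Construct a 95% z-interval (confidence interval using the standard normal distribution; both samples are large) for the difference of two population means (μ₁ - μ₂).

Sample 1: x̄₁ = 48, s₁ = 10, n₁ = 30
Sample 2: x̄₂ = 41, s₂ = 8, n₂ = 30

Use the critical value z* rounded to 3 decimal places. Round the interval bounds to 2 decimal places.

Both samples are large (n₁ = 30 ≥ 30, n₂ = 30 ≥ 30), so a z-interval for the difference of means applies.

Point estimate: x̄₁ - x̄₂ = 48 - 41 = 7

Standard error: SE = √(s₁²/n₁ + s₂²/n₂)
= √(10²/30 + 8²/30)
= √(3.333333 + 2.133333)
= 2.338090

For 95% confidence, z* = 1.96 (from standard normal table)
Margin of error: E = z* × SE = 1.96 × 2.338090 = 4.5827

Z-interval: (x̄₁ - x̄₂) ± E = 7 ± 4.5827 = (2.4173, 11.5827)

Rounded to 2 decimal places:

(2.42, 11.58)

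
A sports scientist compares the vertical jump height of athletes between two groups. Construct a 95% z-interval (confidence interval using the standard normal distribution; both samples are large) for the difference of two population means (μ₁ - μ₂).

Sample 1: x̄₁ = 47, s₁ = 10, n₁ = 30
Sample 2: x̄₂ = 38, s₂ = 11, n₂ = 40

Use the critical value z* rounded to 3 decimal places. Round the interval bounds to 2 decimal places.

Both samples are large (n₁ = 30 ≥ 30, n₂ = 40 ≥ 30), so a z-interval for the difference of means applies.

Point estimate: x̄₁ - x̄₂ = 47 - 38 = 9

Standard error: SE = √(s₁²/n₁ + s₂²/n₂)
= √(10²/30 + 11²/40)
= √(3.333333 + 3.025000)
= 2.521574

For 95% confidence, z* = 1.96 (from standard normal table)
Margin of error: E = z* × SE = 1.96 × 2.521574 = 4.9423

Z-interval: (x̄₁ - x̄₂) ± E = 9 ± 4.9423 = (4.0577, 13.9423)

Rounded to 2 decimal places:

(4.06, 13.94)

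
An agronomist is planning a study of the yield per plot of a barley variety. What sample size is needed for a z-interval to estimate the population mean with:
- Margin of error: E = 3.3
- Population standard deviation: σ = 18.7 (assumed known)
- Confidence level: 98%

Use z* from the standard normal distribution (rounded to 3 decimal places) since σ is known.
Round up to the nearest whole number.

Using z* since population σ is known (z-interval formula).

For 98% confidence, z* = 2.326 (from standard normal table)

Sample size formula for z-interval: n = (z*σ/E)²

n = (2.326 × 18.7 / 3.3)²
  = (13.180667)²
  = 173.7300

Round up to the nearest whole number: n = 174

174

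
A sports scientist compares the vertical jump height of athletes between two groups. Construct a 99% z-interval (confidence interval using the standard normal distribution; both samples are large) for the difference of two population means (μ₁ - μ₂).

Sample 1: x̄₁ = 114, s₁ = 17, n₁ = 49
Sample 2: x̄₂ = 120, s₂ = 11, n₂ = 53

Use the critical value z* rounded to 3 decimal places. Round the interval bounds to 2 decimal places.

Both samples are large (n₁ = 49 ≥ 30, n₂ = 53 ≥ 30), so a z-interval for the difference of means applies.

Point estimate: x̄₁ - x̄₂ = 114 - 120 = -6

Standard error: SE = √(s₁²/n₁ + s₂²/n₂)
= √(17²/49 + 11²/53)
= √(5.897959 + 2.283019)
= 2.860241

For 99% confidence, z* = 2.576 (from standard normal table)
Margin of error: E = z* × SE = 2.576 × 2.860241 = 7.3680

Z-interval: (x̄₁ - x̄₂) ± E = -6 ± 7.3680 = (-13.3680, 1.3680)

Rounded to 2 decimal places:

(-13.37, 1.37)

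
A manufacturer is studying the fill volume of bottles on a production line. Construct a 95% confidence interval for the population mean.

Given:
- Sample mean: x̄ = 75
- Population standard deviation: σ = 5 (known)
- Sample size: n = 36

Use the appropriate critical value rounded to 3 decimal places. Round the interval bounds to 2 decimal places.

The population standard deviation σ is known, so use a z-interval (standard normal critical value).

For 95% confidence, z* = 1.96 (from standard normal table)

Standard error: SE = σ/√n = 5/√36 = 0.833333

Margin of error: E = z* × SE = 1.96 × 0.833333 = 1.6333

Z-interval: x̄ ± E = 75 ± 1.6333 = (73.3667, 76.6333)

Rounded to 2 decimal places:

(73.37, 76.63)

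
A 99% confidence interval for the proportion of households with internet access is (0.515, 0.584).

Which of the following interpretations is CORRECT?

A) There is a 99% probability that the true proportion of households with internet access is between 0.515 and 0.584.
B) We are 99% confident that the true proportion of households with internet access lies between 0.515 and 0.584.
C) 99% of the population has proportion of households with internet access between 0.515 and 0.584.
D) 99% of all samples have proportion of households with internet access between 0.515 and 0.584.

A confidence interval represents our confidence in the procedure, not a probability statement about the parameter.

Key concept: If we repeated this sampling process many times and computed a 99% CI each time, about 99% of those intervals would contain the true population parameter.

For this specific interval (0.515, 0.584):
- Midpoint (point estimate): 0.5495
- Margin of error: 0.0345

The correct interpretation is the one stating confidence that the true parameter lies in the interval — option B.

B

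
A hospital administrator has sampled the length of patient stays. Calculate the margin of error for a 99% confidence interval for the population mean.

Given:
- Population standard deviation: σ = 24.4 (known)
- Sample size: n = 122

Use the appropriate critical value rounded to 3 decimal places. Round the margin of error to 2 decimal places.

The population standard deviation σ is known, so use the z-interval margin of error formula.

For 99% confidence, z* = 2.576 (from standard normal table)

Margin of error formula for z-interval: E = z* × σ/√n

E = 2.576 × 24.4/√122
  = 2.576 × 2.209072
  = 5.6906

Rounded to 2 decimal places:

5.69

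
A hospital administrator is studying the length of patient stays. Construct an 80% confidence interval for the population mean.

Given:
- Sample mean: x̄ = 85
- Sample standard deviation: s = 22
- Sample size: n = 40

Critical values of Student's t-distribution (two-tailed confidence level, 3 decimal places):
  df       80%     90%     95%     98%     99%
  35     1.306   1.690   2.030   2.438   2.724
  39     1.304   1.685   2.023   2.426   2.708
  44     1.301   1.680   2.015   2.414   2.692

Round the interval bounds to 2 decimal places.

The population standard deviation σ is unknown (only the sample standard deviation s is given), so use a t-interval with df = n - 1 = 40 - 1 = 39.

For 80% confidence with df = 39, t* = 1.304 (from t-table)

Standard error: SE = s/√n = 22/√40 = 3.478505

Margin of error: E = t* × SE = 1.304 × 3.478505 = 4.5360

T-interval: x̄ ± E = 85 ± 4.5360 = (80.4640, 89.5360)

Rounded to 2 decimal places:

(80.46, 89.54)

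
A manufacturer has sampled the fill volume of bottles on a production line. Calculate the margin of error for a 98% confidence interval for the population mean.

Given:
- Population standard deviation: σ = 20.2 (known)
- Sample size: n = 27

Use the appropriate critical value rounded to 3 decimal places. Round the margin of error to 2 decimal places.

The population standard deviation σ is known, so use the z-interval margin of error formula.

For 98% confidence, z* = 2.326 (from standard normal table)

Margin of error formula for z-interval: E = z* × σ/√n

E = 2.326 × 20.2/√27
  = 2.326 × 3.887492
  = 9.0423

Rounded to 2 decimal places:

9.04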